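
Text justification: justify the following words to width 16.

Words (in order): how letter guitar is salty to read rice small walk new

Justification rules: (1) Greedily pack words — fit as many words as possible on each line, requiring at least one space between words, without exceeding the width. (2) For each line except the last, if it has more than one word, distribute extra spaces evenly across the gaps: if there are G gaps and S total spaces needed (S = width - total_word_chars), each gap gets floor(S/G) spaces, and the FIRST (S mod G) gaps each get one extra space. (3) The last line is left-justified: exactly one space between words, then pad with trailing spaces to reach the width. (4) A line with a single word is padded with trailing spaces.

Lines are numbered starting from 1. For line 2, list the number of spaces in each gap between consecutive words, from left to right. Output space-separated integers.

Line 1: ['how', 'letter'] (min_width=10, slack=6)
Line 2: ['guitar', 'is', 'salty'] (min_width=15, slack=1)
Line 3: ['to', 'read', 'rice'] (min_width=12, slack=4)
Line 4: ['small', 'walk', 'new'] (min_width=14, slack=2)

Answer: 2 1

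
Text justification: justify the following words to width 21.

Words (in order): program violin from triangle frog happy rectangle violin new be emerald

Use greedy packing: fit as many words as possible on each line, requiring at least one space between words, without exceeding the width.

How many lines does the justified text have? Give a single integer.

Line 1: ['program', 'violin', 'from'] (min_width=19, slack=2)
Line 2: ['triangle', 'frog', 'happy'] (min_width=19, slack=2)
Line 3: ['rectangle', 'violin', 'new'] (min_width=20, slack=1)
Line 4: ['be', 'emerald'] (min_width=10, slack=11)
Total lines: 4

Answer: 4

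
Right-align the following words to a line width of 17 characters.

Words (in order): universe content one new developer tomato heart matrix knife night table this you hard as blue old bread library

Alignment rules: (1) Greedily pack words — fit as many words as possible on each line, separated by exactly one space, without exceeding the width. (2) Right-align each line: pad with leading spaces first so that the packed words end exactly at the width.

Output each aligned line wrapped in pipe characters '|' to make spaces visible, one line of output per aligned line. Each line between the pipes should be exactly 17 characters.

Answer: | universe content|
|one new developer|
|     tomato heart|
|     matrix knife|
| night table this|
| you hard as blue|
|old bread library|

Derivation:
Line 1: ['universe', 'content'] (min_width=16, slack=1)
Line 2: ['one', 'new', 'developer'] (min_width=17, slack=0)
Line 3: ['tomato', 'heart'] (min_width=12, slack=5)
Line 4: ['matrix', 'knife'] (min_width=12, slack=5)
Line 5: ['night', 'table', 'this'] (min_width=16, slack=1)
Line 6: ['you', 'hard', 'as', 'blue'] (min_width=16, slack=1)
Line 7: ['old', 'bread', 'library'] (min_width=17, slack=0)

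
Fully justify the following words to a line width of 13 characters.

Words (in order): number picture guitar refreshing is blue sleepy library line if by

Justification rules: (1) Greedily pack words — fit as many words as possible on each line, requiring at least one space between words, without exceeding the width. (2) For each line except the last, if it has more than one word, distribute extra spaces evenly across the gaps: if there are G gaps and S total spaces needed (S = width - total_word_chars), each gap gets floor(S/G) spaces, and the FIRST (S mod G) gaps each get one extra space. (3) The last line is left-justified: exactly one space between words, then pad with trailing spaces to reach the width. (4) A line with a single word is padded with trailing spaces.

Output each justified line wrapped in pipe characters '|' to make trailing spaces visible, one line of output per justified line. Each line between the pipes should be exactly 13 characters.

Answer: |number       |
|picture      |
|guitar       |
|refreshing is|
|blue   sleepy|
|library  line|
|if by        |

Derivation:
Line 1: ['number'] (min_width=6, slack=7)
Line 2: ['picture'] (min_width=7, slack=6)
Line 3: ['guitar'] (min_width=6, slack=7)
Line 4: ['refreshing', 'is'] (min_width=13, slack=0)
Line 5: ['blue', 'sleepy'] (min_width=11, slack=2)
Line 6: ['library', 'line'] (min_width=12, slack=1)
Line 7: ['if', 'by'] (min_width=5, slack=8)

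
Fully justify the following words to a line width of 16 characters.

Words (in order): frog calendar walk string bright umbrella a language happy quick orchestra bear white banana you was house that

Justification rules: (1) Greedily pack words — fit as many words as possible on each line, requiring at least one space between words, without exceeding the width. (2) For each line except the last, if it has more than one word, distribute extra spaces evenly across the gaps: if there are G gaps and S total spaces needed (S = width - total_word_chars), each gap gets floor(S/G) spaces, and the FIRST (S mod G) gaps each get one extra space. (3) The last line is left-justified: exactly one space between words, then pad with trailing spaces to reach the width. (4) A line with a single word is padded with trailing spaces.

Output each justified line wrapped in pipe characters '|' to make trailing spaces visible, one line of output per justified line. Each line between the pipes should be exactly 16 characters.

Line 1: ['frog', 'calendar'] (min_width=13, slack=3)
Line 2: ['walk', 'string'] (min_width=11, slack=5)
Line 3: ['bright', 'umbrella'] (min_width=15, slack=1)
Line 4: ['a', 'language', 'happy'] (min_width=16, slack=0)
Line 5: ['quick', 'orchestra'] (min_width=15, slack=1)
Line 6: ['bear', 'white'] (min_width=10, slack=6)
Line 7: ['banana', 'you', 'was'] (min_width=14, slack=2)
Line 8: ['house', 'that'] (min_width=10, slack=6)

Answer: |frog    calendar|
|walk      string|
|bright  umbrella|
|a language happy|
|quick  orchestra|
|bear       white|
|banana  you  was|
|house that      |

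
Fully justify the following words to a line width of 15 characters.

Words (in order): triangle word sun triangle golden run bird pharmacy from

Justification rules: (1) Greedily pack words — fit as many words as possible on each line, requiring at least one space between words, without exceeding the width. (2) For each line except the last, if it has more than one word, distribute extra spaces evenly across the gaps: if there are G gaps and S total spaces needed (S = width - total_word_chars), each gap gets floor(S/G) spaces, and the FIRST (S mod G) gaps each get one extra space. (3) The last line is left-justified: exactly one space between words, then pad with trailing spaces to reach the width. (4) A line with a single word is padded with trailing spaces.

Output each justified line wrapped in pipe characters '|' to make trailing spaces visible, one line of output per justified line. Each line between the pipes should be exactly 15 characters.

Line 1: ['triangle', 'word'] (min_width=13, slack=2)
Line 2: ['sun', 'triangle'] (min_width=12, slack=3)
Line 3: ['golden', 'run', 'bird'] (min_width=15, slack=0)
Line 4: ['pharmacy', 'from'] (min_width=13, slack=2)

Answer: |triangle   word|
|sun    triangle|
|golden run bird|
|pharmacy from  |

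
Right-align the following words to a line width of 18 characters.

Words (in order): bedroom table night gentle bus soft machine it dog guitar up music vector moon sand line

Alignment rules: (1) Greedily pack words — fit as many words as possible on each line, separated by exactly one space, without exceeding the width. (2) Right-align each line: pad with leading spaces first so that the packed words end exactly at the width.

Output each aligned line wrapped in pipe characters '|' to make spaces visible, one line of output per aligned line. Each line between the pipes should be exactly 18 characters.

Answer: |     bedroom table|
|  night gentle bus|
|   soft machine it|
|     dog guitar up|
| music vector moon|
|         sand line|

Derivation:
Line 1: ['bedroom', 'table'] (min_width=13, slack=5)
Line 2: ['night', 'gentle', 'bus'] (min_width=16, slack=2)
Line 3: ['soft', 'machine', 'it'] (min_width=15, slack=3)
Line 4: ['dog', 'guitar', 'up'] (min_width=13, slack=5)
Line 5: ['music', 'vector', 'moon'] (min_width=17, slack=1)
Line 6: ['sand', 'line'] (min_width=9, slack=9)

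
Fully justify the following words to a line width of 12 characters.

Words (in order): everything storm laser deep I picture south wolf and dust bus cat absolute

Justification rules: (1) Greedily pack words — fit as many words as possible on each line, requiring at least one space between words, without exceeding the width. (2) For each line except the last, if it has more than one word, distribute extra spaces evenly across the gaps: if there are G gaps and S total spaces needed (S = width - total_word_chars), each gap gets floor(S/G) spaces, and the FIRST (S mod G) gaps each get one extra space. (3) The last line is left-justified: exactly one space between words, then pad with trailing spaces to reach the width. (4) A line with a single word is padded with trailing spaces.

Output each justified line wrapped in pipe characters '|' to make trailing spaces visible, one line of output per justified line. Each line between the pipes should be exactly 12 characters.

Answer: |everything  |
|storm  laser|
|deep       I|
|picture     |
|south   wolf|
|and dust bus|
|cat absolute|

Derivation:
Line 1: ['everything'] (min_width=10, slack=2)
Line 2: ['storm', 'laser'] (min_width=11, slack=1)
Line 3: ['deep', 'I'] (min_width=6, slack=6)
Line 4: ['picture'] (min_width=7, slack=5)
Line 5: ['south', 'wolf'] (min_width=10, slack=2)
Line 6: ['and', 'dust', 'bus'] (min_width=12, slack=0)
Line 7: ['cat', 'absolute'] (min_width=12, slack=0)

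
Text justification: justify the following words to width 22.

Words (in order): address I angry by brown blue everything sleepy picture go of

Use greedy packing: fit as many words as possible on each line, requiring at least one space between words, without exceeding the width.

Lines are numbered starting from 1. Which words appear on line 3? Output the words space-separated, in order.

Answer: sleepy picture go of

Derivation:
Line 1: ['address', 'I', 'angry', 'by'] (min_width=18, slack=4)
Line 2: ['brown', 'blue', 'everything'] (min_width=21, slack=1)
Line 3: ['sleepy', 'picture', 'go', 'of'] (min_width=20, slack=2)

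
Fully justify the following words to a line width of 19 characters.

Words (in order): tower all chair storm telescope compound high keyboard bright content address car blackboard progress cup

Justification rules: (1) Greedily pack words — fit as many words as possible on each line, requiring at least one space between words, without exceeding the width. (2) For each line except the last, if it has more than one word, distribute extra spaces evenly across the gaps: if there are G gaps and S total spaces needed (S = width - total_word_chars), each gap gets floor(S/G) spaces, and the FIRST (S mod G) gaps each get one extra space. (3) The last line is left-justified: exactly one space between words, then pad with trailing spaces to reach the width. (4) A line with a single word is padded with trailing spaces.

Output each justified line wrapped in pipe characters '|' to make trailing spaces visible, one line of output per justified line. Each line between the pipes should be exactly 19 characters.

Answer: |tower   all   chair|
|storm     telescope|
|compound       high|
|keyboard     bright|
|content address car|
|blackboard progress|
|cup                |

Derivation:
Line 1: ['tower', 'all', 'chair'] (min_width=15, slack=4)
Line 2: ['storm', 'telescope'] (min_width=15, slack=4)
Line 3: ['compound', 'high'] (min_width=13, slack=6)
Line 4: ['keyboard', 'bright'] (min_width=15, slack=4)
Line 5: ['content', 'address', 'car'] (min_width=19, slack=0)
Line 6: ['blackboard', 'progress'] (min_width=19, slack=0)
Line 7: ['cup'] (min_width=3, slack=16)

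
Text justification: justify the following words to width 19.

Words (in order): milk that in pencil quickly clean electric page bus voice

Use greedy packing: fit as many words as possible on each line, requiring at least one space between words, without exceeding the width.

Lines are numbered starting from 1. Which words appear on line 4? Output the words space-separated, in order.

Answer: voice

Derivation:
Line 1: ['milk', 'that', 'in', 'pencil'] (min_width=19, slack=0)
Line 2: ['quickly', 'clean'] (min_width=13, slack=6)
Line 3: ['electric', 'page', 'bus'] (min_width=17, slack=2)
Line 4: ['voice'] (min_width=5, slack=14)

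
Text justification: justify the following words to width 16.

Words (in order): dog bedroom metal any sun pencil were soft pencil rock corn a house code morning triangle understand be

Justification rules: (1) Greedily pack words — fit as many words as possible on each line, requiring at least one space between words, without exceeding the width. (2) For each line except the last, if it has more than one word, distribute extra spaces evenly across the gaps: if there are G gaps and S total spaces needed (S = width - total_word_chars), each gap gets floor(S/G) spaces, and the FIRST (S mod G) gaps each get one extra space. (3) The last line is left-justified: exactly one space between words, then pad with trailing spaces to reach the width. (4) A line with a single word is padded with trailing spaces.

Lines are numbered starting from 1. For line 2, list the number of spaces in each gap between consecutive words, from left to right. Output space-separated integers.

Answer: 3 2

Derivation:
Line 1: ['dog', 'bedroom'] (min_width=11, slack=5)
Line 2: ['metal', 'any', 'sun'] (min_width=13, slack=3)
Line 3: ['pencil', 'were', 'soft'] (min_width=16, slack=0)
Line 4: ['pencil', 'rock', 'corn'] (min_width=16, slack=0)
Line 5: ['a', 'house', 'code'] (min_width=12, slack=4)
Line 6: ['morning', 'triangle'] (min_width=16, slack=0)
Line 7: ['understand', 'be'] (min_width=13, slack=3)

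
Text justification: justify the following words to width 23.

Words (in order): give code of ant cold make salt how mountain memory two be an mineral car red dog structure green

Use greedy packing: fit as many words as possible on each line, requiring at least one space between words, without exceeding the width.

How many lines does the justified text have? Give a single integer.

Answer: 5

Derivation:
Line 1: ['give', 'code', 'of', 'ant', 'cold'] (min_width=21, slack=2)
Line 2: ['make', 'salt', 'how', 'mountain'] (min_width=22, slack=1)
Line 3: ['memory', 'two', 'be', 'an'] (min_width=16, slack=7)
Line 4: ['mineral', 'car', 'red', 'dog'] (min_width=19, slack=4)
Line 5: ['structure', 'green'] (min_width=15, slack=8)
Total lines: 5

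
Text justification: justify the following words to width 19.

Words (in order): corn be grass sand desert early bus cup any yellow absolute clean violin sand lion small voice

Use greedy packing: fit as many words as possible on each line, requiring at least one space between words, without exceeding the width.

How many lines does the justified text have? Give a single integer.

Line 1: ['corn', 'be', 'grass', 'sand'] (min_width=18, slack=1)
Line 2: ['desert', 'early', 'bus'] (min_width=16, slack=3)
Line 3: ['cup', 'any', 'yellow'] (min_width=14, slack=5)
Line 4: ['absolute', 'clean'] (min_width=14, slack=5)
Line 5: ['violin', 'sand', 'lion'] (min_width=16, slack=3)
Line 6: ['small', 'voice'] (min_width=11, slack=8)
Total lines: 6

Answer: 6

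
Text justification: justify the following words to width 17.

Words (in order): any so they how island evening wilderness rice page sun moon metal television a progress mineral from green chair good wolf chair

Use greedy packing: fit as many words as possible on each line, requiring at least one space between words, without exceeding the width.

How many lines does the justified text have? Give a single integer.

Line 1: ['any', 'so', 'they', 'how'] (min_width=15, slack=2)
Line 2: ['island', 'evening'] (min_width=14, slack=3)
Line 3: ['wilderness', 'rice'] (min_width=15, slack=2)
Line 4: ['page', 'sun', 'moon'] (min_width=13, slack=4)
Line 5: ['metal', 'television'] (min_width=16, slack=1)
Line 6: ['a', 'progress'] (min_width=10, slack=7)
Line 7: ['mineral', 'from'] (min_width=12, slack=5)
Line 8: ['green', 'chair', 'good'] (min_width=16, slack=1)
Line 9: ['wolf', 'chair'] (min_width=10, slack=7)
Total lines: 9

Answer: 9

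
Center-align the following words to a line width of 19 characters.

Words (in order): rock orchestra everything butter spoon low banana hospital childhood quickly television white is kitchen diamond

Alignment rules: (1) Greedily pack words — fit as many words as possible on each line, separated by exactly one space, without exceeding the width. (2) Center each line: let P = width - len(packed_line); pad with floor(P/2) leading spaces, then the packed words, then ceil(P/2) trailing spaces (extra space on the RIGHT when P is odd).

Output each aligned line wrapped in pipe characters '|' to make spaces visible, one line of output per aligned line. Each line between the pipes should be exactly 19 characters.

Answer: |  rock orchestra   |
| everything butter |
| spoon low banana  |
|hospital childhood |
|quickly television |
| white is kitchen  |
|      diamond      |

Derivation:
Line 1: ['rock', 'orchestra'] (min_width=14, slack=5)
Line 2: ['everything', 'butter'] (min_width=17, slack=2)
Line 3: ['spoon', 'low', 'banana'] (min_width=16, slack=3)
Line 4: ['hospital', 'childhood'] (min_width=18, slack=1)
Line 5: ['quickly', 'television'] (min_width=18, slack=1)
Line 6: ['white', 'is', 'kitchen'] (min_width=16, slack=3)
Line 7: ['diamond'] (min_width=7, slack=12)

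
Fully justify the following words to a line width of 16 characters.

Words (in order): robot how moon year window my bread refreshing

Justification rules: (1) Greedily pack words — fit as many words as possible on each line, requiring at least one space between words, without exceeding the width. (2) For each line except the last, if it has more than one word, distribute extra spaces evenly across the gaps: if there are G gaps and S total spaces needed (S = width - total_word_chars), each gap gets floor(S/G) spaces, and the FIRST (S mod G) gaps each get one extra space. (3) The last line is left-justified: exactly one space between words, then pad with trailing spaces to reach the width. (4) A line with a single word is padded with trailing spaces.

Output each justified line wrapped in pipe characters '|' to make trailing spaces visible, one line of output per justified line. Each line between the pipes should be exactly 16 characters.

Line 1: ['robot', 'how', 'moon'] (min_width=14, slack=2)
Line 2: ['year', 'window', 'my'] (min_width=14, slack=2)
Line 3: ['bread', 'refreshing'] (min_width=16, slack=0)

Answer: |robot  how  moon|
|year  window  my|
|bread refreshing|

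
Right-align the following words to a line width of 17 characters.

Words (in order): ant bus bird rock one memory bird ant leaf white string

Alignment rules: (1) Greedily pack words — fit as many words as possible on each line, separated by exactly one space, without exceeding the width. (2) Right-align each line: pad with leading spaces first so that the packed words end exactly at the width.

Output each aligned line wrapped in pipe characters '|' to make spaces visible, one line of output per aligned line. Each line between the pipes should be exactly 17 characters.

Answer: |ant bus bird rock|
|  one memory bird|
|   ant leaf white|
|           string|

Derivation:
Line 1: ['ant', 'bus', 'bird', 'rock'] (min_width=17, slack=0)
Line 2: ['one', 'memory', 'bird'] (min_width=15, slack=2)
Line 3: ['ant', 'leaf', 'white'] (min_width=14, slack=3)
Line 4: ['string'] (min_width=6, slack=11)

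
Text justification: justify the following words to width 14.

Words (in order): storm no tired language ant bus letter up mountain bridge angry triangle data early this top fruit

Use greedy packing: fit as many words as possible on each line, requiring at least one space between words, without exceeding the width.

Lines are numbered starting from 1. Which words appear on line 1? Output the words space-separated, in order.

Answer: storm no tired

Derivation:
Line 1: ['storm', 'no', 'tired'] (min_width=14, slack=0)
Line 2: ['language', 'ant'] (min_width=12, slack=2)
Line 3: ['bus', 'letter', 'up'] (min_width=13, slack=1)
Line 4: ['mountain'] (min_width=8, slack=6)
Line 5: ['bridge', 'angry'] (min_width=12, slack=2)
Line 6: ['triangle', 'data'] (min_width=13, slack=1)
Line 7: ['early', 'this', 'top'] (min_width=14, slack=0)
Line 8: ['fruit'] (min_width=5, slack=9)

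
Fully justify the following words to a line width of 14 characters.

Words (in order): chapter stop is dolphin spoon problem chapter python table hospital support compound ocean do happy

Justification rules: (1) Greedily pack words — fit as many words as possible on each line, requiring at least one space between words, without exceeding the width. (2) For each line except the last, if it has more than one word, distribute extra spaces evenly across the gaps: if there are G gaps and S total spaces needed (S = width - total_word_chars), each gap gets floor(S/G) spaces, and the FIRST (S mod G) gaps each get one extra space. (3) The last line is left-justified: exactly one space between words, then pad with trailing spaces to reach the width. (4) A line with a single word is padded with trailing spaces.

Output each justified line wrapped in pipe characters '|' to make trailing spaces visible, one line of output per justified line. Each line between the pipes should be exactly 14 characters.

Answer: |chapter   stop|
|is     dolphin|
|spoon  problem|
|chapter python|
|table hospital|
|support       |
|compound ocean|
|do happy      |

Derivation:
Line 1: ['chapter', 'stop'] (min_width=12, slack=2)
Line 2: ['is', 'dolphin'] (min_width=10, slack=4)
Line 3: ['spoon', 'problem'] (min_width=13, slack=1)
Line 4: ['chapter', 'python'] (min_width=14, slack=0)
Line 5: ['table', 'hospital'] (min_width=14, slack=0)
Line 6: ['support'] (min_width=7, slack=7)
Line 7: ['compound', 'ocean'] (min_width=14, slack=0)
Line 8: ['do', 'happy'] (min_width=8, slack=6)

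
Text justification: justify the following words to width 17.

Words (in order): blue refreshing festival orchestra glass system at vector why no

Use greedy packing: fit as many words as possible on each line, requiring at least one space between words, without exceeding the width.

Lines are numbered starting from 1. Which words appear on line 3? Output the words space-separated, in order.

Answer: orchestra glass

Derivation:
Line 1: ['blue', 'refreshing'] (min_width=15, slack=2)
Line 2: ['festival'] (min_width=8, slack=9)
Line 3: ['orchestra', 'glass'] (min_width=15, slack=2)
Line 4: ['system', 'at', 'vector'] (min_width=16, slack=1)
Line 5: ['why', 'no'] (min_width=6, slack=11)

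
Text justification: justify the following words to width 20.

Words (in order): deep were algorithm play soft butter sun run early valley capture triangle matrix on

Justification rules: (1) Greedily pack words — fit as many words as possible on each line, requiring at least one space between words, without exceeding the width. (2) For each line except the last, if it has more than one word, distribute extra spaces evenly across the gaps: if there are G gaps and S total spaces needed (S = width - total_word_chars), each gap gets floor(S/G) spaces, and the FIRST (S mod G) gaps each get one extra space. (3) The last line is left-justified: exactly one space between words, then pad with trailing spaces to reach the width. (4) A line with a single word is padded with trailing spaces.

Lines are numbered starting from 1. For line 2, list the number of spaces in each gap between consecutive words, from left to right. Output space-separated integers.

Answer: 1 1 1

Derivation:
Line 1: ['deep', 'were', 'algorithm'] (min_width=19, slack=1)
Line 2: ['play', 'soft', 'butter', 'sun'] (min_width=20, slack=0)
Line 3: ['run', 'early', 'valley'] (min_width=16, slack=4)
Line 4: ['capture', 'triangle'] (min_width=16, slack=4)
Line 5: ['matrix', 'on'] (min_width=9, slack=11)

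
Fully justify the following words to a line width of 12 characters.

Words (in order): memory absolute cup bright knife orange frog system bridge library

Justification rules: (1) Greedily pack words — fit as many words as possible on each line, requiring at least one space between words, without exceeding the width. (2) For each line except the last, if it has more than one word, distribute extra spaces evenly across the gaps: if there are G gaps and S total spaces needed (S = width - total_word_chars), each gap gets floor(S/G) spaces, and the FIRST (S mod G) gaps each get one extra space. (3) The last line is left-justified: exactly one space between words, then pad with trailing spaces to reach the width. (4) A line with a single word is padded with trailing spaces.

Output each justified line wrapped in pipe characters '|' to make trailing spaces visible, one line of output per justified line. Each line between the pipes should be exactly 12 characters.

Line 1: ['memory'] (min_width=6, slack=6)
Line 2: ['absolute', 'cup'] (min_width=12, slack=0)
Line 3: ['bright', 'knife'] (min_width=12, slack=0)
Line 4: ['orange', 'frog'] (min_width=11, slack=1)
Line 5: ['system'] (min_width=6, slack=6)
Line 6: ['bridge'] (min_width=6, slack=6)
Line 7: ['library'] (min_width=7, slack=5)

Answer: |memory      |
|absolute cup|
|bright knife|
|orange  frog|
|system      |
|bridge      |
|library     |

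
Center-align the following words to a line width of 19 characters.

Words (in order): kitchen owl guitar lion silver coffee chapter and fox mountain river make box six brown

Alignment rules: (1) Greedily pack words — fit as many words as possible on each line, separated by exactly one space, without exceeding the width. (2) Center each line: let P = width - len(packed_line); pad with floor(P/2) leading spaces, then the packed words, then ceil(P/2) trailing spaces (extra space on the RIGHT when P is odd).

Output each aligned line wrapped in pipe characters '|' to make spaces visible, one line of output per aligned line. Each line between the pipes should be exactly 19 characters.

Line 1: ['kitchen', 'owl', 'guitar'] (min_width=18, slack=1)
Line 2: ['lion', 'silver', 'coffee'] (min_width=18, slack=1)
Line 3: ['chapter', 'and', 'fox'] (min_width=15, slack=4)
Line 4: ['mountain', 'river', 'make'] (min_width=19, slack=0)
Line 5: ['box', 'six', 'brown'] (min_width=13, slack=6)

Answer: |kitchen owl guitar |
|lion silver coffee |
|  chapter and fox  |
|mountain river make|
|   box six brown   |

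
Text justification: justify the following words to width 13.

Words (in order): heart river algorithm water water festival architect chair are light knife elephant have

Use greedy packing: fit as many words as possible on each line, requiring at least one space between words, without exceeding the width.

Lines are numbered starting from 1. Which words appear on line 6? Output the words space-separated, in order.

Answer: chair are

Derivation:
Line 1: ['heart', 'river'] (min_width=11, slack=2)
Line 2: ['algorithm'] (min_width=9, slack=4)
Line 3: ['water', 'water'] (min_width=11, slack=2)
Line 4: ['festival'] (min_width=8, slack=5)
Line 5: ['architect'] (min_width=9, slack=4)
Line 6: ['chair', 'are'] (min_width=9, slack=4)
Line 7: ['light', 'knife'] (min_width=11, slack=2)
Line 8: ['elephant', 'have'] (min_width=13, slack=0)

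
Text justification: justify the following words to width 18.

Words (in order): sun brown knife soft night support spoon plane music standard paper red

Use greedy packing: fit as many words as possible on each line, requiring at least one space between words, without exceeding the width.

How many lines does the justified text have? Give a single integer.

Line 1: ['sun', 'brown', 'knife'] (min_width=15, slack=3)
Line 2: ['soft', 'night', 'support'] (min_width=18, slack=0)
Line 3: ['spoon', 'plane', 'music'] (min_width=17, slack=1)
Line 4: ['standard', 'paper', 'red'] (min_width=18, slack=0)
Total lines: 4

Answer: 4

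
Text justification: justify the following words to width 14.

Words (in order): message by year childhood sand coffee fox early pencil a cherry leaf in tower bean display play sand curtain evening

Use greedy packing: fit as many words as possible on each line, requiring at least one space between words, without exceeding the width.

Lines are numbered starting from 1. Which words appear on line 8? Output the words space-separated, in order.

Answer: display play

Derivation:
Line 1: ['message', 'by'] (min_width=10, slack=4)
Line 2: ['year', 'childhood'] (min_width=14, slack=0)
Line 3: ['sand', 'coffee'] (min_width=11, slack=3)
Line 4: ['fox', 'early'] (min_width=9, slack=5)
Line 5: ['pencil', 'a'] (min_width=8, slack=6)
Line 6: ['cherry', 'leaf', 'in'] (min_width=14, slack=0)
Line 7: ['tower', 'bean'] (min_width=10, slack=4)
Line 8: ['display', 'play'] (min_width=12, slack=2)
Line 9: ['sand', 'curtain'] (min_width=12, slack=2)
Line 10: ['evening'] (min_width=7, slack=7)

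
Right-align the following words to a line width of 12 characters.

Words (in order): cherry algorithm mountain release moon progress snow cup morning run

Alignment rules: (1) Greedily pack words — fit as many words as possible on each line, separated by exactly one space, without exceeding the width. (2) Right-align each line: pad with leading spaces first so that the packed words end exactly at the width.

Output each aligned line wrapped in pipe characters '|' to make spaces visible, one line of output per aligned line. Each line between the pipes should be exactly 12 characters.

Answer: |      cherry|
|   algorithm|
|    mountain|
|release moon|
|    progress|
|    snow cup|
| morning run|

Derivation:
Line 1: ['cherry'] (min_width=6, slack=6)
Line 2: ['algorithm'] (min_width=9, slack=3)
Line 3: ['mountain'] (min_width=8, slack=4)
Line 4: ['release', 'moon'] (min_width=12, slack=0)
Line 5: ['progress'] (min_width=8, slack=4)
Line 6: ['snow', 'cup'] (min_width=8, slack=4)
Line 7: ['morning', 'run'] (min_width=11, slack=1)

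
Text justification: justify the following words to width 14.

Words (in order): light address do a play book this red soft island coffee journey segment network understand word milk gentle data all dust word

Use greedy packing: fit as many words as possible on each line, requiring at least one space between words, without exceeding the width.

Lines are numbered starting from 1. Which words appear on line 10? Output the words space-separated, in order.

Answer: gentle data

Derivation:
Line 1: ['light', 'address'] (min_width=13, slack=1)
Line 2: ['do', 'a', 'play', 'book'] (min_width=14, slack=0)
Line 3: ['this', 'red', 'soft'] (min_width=13, slack=1)
Line 4: ['island', 'coffee'] (min_width=13, slack=1)
Line 5: ['journey'] (min_width=7, slack=7)
Line 6: ['segment'] (min_width=7, slack=7)
Line 7: ['network'] (min_width=7, slack=7)
Line 8: ['understand'] (min_width=10, slack=4)
Line 9: ['word', 'milk'] (min_width=9, slack=5)
Line 10: ['gentle', 'data'] (min_width=11, slack=3)
Line 11: ['all', 'dust', 'word'] (min_width=13, slack=1)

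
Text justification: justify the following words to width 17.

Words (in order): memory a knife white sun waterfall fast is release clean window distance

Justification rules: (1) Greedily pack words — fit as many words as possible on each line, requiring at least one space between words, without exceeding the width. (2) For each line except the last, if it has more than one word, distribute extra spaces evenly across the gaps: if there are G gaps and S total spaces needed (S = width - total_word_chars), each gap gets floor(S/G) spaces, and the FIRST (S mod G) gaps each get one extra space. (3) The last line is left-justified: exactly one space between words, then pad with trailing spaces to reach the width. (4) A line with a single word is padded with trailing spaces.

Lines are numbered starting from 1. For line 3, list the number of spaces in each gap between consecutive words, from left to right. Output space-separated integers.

Line 1: ['memory', 'a', 'knife'] (min_width=14, slack=3)
Line 2: ['white', 'sun'] (min_width=9, slack=8)
Line 3: ['waterfall', 'fast', 'is'] (min_width=17, slack=0)
Line 4: ['release', 'clean'] (min_width=13, slack=4)
Line 5: ['window', 'distance'] (min_width=15, slack=2)

Answer: 1 1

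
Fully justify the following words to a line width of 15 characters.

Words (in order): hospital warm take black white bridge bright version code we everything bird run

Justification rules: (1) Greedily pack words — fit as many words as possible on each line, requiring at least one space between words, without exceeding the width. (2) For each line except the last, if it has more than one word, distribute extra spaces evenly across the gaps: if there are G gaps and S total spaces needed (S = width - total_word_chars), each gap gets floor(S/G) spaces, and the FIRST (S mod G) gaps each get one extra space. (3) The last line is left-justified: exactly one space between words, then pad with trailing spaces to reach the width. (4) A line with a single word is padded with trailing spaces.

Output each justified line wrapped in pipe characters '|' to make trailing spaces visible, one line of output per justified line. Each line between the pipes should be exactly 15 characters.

Line 1: ['hospital', 'warm'] (min_width=13, slack=2)
Line 2: ['take', 'black'] (min_width=10, slack=5)
Line 3: ['white', 'bridge'] (min_width=12, slack=3)
Line 4: ['bright', 'version'] (min_width=14, slack=1)
Line 5: ['code', 'we'] (min_width=7, slack=8)
Line 6: ['everything', 'bird'] (min_width=15, slack=0)
Line 7: ['run'] (min_width=3, slack=12)

Answer: |hospital   warm|
|take      black|
|white    bridge|
|bright  version|
|code         we|
|everything bird|
|run            |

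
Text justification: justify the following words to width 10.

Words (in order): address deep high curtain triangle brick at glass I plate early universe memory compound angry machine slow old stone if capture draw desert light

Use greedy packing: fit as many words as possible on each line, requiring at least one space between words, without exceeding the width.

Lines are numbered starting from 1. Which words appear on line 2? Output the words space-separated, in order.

Line 1: ['address'] (min_width=7, slack=3)
Line 2: ['deep', 'high'] (min_width=9, slack=1)
Line 3: ['curtain'] (min_width=7, slack=3)
Line 4: ['triangle'] (min_width=8, slack=2)
Line 5: ['brick', 'at'] (min_width=8, slack=2)
Line 6: ['glass', 'I'] (min_width=7, slack=3)
Line 7: ['plate'] (min_width=5, slack=5)
Line 8: ['early'] (min_width=5, slack=5)
Line 9: ['universe'] (min_width=8, slack=2)
Line 10: ['memory'] (min_width=6, slack=4)
Line 11: ['compound'] (min_width=8, slack=2)
Line 12: ['angry'] (min_width=5, slack=5)
Line 13: ['machine'] (min_width=7, slack=3)
Line 14: ['slow', 'old'] (min_width=8, slack=2)
Line 15: ['stone', 'if'] (min_width=8, slack=2)
Line 16: ['capture'] (min_width=7, slack=3)
Line 17: ['draw'] (min_width=4, slack=6)
Line 18: ['desert'] (min_width=6, slack=4)
Line 19: ['light'] (min_width=5, slack=5)

Answer: deep high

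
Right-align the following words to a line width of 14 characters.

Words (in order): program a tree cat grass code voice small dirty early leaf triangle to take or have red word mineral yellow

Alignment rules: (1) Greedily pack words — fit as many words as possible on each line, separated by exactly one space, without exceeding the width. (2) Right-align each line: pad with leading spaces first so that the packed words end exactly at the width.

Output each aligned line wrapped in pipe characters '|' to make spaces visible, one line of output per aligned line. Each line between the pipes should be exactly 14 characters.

Answer: |program a tree|
|cat grass code|
|   voice small|
|   dirty early|
| leaf triangle|
|    to take or|
| have red word|
|mineral yellow|

Derivation:
Line 1: ['program', 'a', 'tree'] (min_width=14, slack=0)
Line 2: ['cat', 'grass', 'code'] (min_width=14, slack=0)
Line 3: ['voice', 'small'] (min_width=11, slack=3)
Line 4: ['dirty', 'early'] (min_width=11, slack=3)
Line 5: ['leaf', 'triangle'] (min_width=13, slack=1)
Line 6: ['to', 'take', 'or'] (min_width=10, slack=4)
Line 7: ['have', 'red', 'word'] (min_width=13, slack=1)
Line 8: ['mineral', 'yellow'] (min_width=14, slack=0)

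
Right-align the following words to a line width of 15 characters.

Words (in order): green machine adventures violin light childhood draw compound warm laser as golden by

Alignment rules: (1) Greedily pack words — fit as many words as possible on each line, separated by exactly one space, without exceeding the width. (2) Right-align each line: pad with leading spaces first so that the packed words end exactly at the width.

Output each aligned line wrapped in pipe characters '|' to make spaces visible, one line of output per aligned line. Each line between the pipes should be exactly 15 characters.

Answer: |  green machine|
|     adventures|
|   violin light|
| childhood draw|
|  compound warm|
|laser as golden|
|             by|

Derivation:
Line 1: ['green', 'machine'] (min_width=13, slack=2)
Line 2: ['adventures'] (min_width=10, slack=5)
Line 3: ['violin', 'light'] (min_width=12, slack=3)
Line 4: ['childhood', 'draw'] (min_width=14, slack=1)
Line 5: ['compound', 'warm'] (min_width=13, slack=2)
Line 6: ['laser', 'as', 'golden'] (min_width=15, slack=0)
Line 7: ['by'] (min_width=2, slack=13)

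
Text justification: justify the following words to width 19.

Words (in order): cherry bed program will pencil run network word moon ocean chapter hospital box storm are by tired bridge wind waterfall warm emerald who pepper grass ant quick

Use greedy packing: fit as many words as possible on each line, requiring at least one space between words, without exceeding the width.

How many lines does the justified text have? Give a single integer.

Line 1: ['cherry', 'bed', 'program'] (min_width=18, slack=1)
Line 2: ['will', 'pencil', 'run'] (min_width=15, slack=4)
Line 3: ['network', 'word', 'moon'] (min_width=17, slack=2)
Line 4: ['ocean', 'chapter'] (min_width=13, slack=6)
Line 5: ['hospital', 'box', 'storm'] (min_width=18, slack=1)
Line 6: ['are', 'by', 'tired', 'bridge'] (min_width=19, slack=0)
Line 7: ['wind', 'waterfall', 'warm'] (min_width=19, slack=0)
Line 8: ['emerald', 'who', 'pepper'] (min_width=18, slack=1)
Line 9: ['grass', 'ant', 'quick'] (min_width=15, slack=4)
Total lines: 9

Answer: 9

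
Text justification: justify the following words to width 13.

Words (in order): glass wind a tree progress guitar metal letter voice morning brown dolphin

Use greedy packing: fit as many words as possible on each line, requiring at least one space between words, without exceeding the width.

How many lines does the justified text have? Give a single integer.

Answer: 6

Derivation:
Line 1: ['glass', 'wind', 'a'] (min_width=12, slack=1)
Line 2: ['tree', 'progress'] (min_width=13, slack=0)
Line 3: ['guitar', 'metal'] (min_width=12, slack=1)
Line 4: ['letter', 'voice'] (min_width=12, slack=1)
Line 5: ['morning', 'brown'] (min_width=13, slack=0)
Line 6: ['dolphin'] (min_width=7, slack=6)
Total lines: 6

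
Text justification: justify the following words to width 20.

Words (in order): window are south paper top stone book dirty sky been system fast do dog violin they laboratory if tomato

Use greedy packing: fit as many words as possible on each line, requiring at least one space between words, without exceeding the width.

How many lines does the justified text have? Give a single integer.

Answer: 6

Derivation:
Line 1: ['window', 'are', 'south'] (min_width=16, slack=4)
Line 2: ['paper', 'top', 'stone', 'book'] (min_width=20, slack=0)
Line 3: ['dirty', 'sky', 'been'] (min_width=14, slack=6)
Line 4: ['system', 'fast', 'do', 'dog'] (min_width=18, slack=2)
Line 5: ['violin', 'they'] (min_width=11, slack=9)
Line 6: ['laboratory', 'if', 'tomato'] (min_width=20, slack=0)
Total lines: 6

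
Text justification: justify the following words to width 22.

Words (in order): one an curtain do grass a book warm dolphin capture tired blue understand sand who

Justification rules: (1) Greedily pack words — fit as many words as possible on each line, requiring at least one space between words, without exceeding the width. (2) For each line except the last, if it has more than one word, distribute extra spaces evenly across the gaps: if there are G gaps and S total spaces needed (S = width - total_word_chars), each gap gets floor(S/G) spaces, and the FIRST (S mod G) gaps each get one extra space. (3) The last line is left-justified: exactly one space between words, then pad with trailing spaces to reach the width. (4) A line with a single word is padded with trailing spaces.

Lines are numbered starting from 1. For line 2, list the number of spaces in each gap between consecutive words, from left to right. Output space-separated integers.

Answer: 3 3 2

Derivation:
Line 1: ['one', 'an', 'curtain', 'do'] (min_width=17, slack=5)
Line 2: ['grass', 'a', 'book', 'warm'] (min_width=17, slack=5)
Line 3: ['dolphin', 'capture', 'tired'] (min_width=21, slack=1)
Line 4: ['blue', 'understand', 'sand'] (min_width=20, slack=2)
Line 5: ['who'] (min_width=3, slack=19)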